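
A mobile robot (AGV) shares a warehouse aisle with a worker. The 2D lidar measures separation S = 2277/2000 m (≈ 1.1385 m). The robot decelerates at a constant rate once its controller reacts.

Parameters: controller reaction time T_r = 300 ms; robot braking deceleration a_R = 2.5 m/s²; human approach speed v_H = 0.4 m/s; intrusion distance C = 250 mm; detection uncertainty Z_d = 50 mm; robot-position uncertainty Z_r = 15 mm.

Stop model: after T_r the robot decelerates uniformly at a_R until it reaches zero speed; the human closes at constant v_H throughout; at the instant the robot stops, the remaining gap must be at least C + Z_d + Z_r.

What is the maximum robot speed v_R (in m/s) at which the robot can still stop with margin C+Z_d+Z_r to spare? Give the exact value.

quadratic (1/5)·v² + (23/50)·v + (-1407/2000) = 0
  disc = (23/50)² − 4·(1/5)·(-1407/2000) = 484/625 ; √disc = 22/25
  v_R = (−(23/50) + 22/25) / (2·(1/5)) = 21/20 m/s
check:
stop time T_s = (21/20)/(5/2) = 0.4200 s
robot covers v_R·T_r = 1.0500·0.3000 = 0.3150 m before braking
robot under decel: 1.0500²/(2·2.5000) = 0.2205 m
human over T_r+T_s: 0.4000·(0.3000+0.4200) = 0.2880 m
C+Z_d+Z_r = 0.2500+0.0500+0.0150 = 0.3150 m
sum ≈ 0.3150+0.2205+0.2880+0.3150 ≈ 1.1385 m = S ✓

v_R_max = 21/20 m/s = 1.0500 m/s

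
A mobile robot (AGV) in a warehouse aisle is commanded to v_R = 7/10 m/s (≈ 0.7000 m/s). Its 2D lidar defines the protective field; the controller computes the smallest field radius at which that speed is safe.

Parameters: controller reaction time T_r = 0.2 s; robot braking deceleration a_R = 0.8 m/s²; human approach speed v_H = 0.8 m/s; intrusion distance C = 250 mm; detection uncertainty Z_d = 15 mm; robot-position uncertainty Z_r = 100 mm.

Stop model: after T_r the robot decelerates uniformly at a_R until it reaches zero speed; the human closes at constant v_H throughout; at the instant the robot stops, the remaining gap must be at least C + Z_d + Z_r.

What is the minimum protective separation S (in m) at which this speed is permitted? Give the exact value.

stop time T_s = (7/10)/(4/5) = 0.8750 s
reaction-phase robot travel = 0.7000·0.2000 = 0.1400 m
braking distance = 0.7000²/(2·0.8000) = 0.3063 m
person approaches 0.8000·(0.2000+0.8750) = 0.8600 m
margins: 0.2500+0.0150+0.1000 = 0.3650 m
S_min ≈ 0.1400+0.3063+0.8600+0.3650  ⇒  S_min = 1337/800 m

S_min = 1337/800 m = 1.6712 m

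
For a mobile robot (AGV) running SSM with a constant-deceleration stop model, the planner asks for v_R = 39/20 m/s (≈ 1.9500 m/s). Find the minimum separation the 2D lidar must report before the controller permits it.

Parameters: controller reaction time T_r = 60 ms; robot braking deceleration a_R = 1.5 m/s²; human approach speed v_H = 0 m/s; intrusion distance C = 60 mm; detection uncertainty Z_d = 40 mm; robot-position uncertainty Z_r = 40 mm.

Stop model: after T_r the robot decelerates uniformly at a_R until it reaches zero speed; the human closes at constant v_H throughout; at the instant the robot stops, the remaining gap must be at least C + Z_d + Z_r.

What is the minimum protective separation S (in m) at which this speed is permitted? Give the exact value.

braking lasts T_s = (39/20)/(3/2) = 1.3000 s
robot covers v_R·T_r = 1.9500·0.0600 = 0.1170 m before braking
robot under decel: 1.9500²/(2·1.5000) = 1.2675 m
human closes 0.0000·1.3600 = 0.0000 m
C+Z_d+Z_r = 0.0600+0.0400+0.0400 = 0.1400 m
S_min ≈ 0.1170+1.2675+0.0000+0.1400  ⇒  S_min = 3049/2000 m

S_min = 3049/2000 m = 1.5245 m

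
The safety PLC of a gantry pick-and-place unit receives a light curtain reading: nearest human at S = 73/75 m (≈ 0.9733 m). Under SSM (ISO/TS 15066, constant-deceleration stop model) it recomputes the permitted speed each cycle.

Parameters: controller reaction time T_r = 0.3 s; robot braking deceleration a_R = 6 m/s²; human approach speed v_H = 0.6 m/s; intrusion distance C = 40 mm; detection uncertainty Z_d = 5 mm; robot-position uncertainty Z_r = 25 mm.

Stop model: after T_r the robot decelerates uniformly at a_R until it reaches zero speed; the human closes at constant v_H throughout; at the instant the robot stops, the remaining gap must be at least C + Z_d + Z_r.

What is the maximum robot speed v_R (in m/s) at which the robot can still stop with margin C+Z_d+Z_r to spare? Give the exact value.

quadratic (1/12)·v² + (2/5)·v + (-217/300) = 0
  disc = (2/5)² − 4·(1/12)·(-217/300) = 361/900 ; √disc = 19/30
  v_R = (−(2/5) + 19/30) / (2·(1/12)) = 7/5 m/s
check:
stop time T_s = (7/5)/6 = 0.2333 s
robot in T_r: 1.4000·0.3000 = 0.4200 m
robot covers 1.4000·0.2333 − ½·6.0000·0.2333² = 0.1633 m while stopping
person approaches 0.6000·(0.3000+0.2333) = 0.3200 m
residual clearance needed = 0.0400+0.0050+0.0250 = 0.0700 m
sum ≈ 0.4200+0.1633+0.3200+0.0700 ≈ 0.9733 m = S ✓

v_R_max = 7/5 m/s = 1.4000 m/s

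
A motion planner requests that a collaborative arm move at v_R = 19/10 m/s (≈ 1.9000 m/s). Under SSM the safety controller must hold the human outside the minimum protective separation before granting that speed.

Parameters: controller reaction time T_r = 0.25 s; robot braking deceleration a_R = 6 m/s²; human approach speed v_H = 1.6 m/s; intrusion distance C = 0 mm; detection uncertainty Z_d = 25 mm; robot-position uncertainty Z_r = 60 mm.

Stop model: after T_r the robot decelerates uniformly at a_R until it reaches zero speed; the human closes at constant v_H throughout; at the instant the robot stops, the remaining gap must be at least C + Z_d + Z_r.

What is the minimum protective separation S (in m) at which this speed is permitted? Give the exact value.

braking lasts T_s = (19/10)/6 = 0.3167 s
robot in T_r: 1.9000·0.2500 = 0.4750 m
robot under decel: 1.9000²/(2·6.0000) = 0.3008 m
human over T_r+T_s: 1.6000·(0.2500+0.3167) = 0.9067 m
C+Z_d+Z_r = 0.0000+0.0250+0.0600 = 0.0850 m
S_min ≈ 0.4750+0.3008+0.9067+0.0850  ⇒  S_min = 707/400 m

S_min = 707/400 m = 1.7675 m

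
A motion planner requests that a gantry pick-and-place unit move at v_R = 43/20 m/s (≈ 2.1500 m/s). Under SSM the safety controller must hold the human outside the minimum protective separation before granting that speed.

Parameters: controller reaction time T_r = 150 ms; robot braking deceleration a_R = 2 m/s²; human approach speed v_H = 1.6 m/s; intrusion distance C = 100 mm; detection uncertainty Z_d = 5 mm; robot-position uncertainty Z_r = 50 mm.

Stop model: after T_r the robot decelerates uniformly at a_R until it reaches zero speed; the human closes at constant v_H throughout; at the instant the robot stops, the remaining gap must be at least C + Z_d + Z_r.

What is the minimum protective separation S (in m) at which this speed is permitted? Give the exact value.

S_min = 5749/1600 m = 3.5931 m

T_s = v_R/a_R = (43/20)/2 = 1.0750 s
reaction-phase robot travel = 2.1500·0.1500 = 0.3225 m
robot under decel: 2.1500²/(2·2.0000) = 1.1556 m
human closes 1.6000·1.2250 = 1.9600 m
C+Z_d+Z_r = 0.1000+0.0050+0.0500 = 0.1550 m
S_min ≈ 0.3225+1.1556+1.9600+0.1550  ⇒  S_min = 5749/1600 m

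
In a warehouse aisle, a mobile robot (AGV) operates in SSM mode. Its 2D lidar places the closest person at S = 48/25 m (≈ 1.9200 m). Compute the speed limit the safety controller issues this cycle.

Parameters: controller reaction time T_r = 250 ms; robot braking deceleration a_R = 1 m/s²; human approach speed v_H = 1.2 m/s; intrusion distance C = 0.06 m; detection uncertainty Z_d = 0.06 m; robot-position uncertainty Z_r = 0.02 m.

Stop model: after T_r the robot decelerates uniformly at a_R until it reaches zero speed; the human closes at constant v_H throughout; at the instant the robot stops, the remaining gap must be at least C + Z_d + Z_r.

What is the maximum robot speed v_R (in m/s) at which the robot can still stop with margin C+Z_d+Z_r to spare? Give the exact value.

v_R_max = 4/5 m/s = 0.8000 m/s

quadratic (1/2)·v² + (29/20)·v + (-37/25) = 0
  disc = (29/20)² − 4·(1/2)·(-37/25) = 81/16 ; √disc = 9/4
  v_R = (−(29/20) + 9/4) / (2·(1/2)) = 4/5 m/s
check:
braking lasts T_s = (4/5)/1 = 0.8000 s
robot covers v_R·T_r = 0.8000·0.2500 = 0.2000 m before braking
robot covers 0.8000·0.8000 − ½·1.0000·0.8000² = 0.3200 m while stopping
human over T_r+T_s: 1.2000·(0.2500+0.8000) = 1.2600 m
C+Z_d+Z_r = 0.0600+0.0600+0.0200 = 0.1400 m
sum ≈ 0.2000+0.3200+1.2600+0.1400 ≈ 1.9200 m = S ✓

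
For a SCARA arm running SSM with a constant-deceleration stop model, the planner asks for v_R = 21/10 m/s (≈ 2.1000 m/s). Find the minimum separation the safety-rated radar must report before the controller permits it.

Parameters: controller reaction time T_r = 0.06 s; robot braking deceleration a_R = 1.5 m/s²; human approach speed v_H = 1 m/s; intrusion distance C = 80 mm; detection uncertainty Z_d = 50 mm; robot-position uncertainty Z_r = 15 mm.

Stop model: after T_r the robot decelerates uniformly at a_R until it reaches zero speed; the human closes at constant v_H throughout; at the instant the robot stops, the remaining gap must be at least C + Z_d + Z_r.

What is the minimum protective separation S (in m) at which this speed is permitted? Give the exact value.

S_min = 3201/1000 m = 3.2010 m

T_s = v_R/a_R = (21/10)/(3/2) = 1.4000 s
reaction-phase robot travel = 2.1000·0.0600 = 0.1260 m
braking distance = 2.1000²/(2·1.5000) = 1.4700 m
human closes 1.0000·1.4600 = 1.4600 m
residual clearance needed = 0.0800+0.0500+0.0150 = 0.1450 m
S_min ≈ 0.1260+1.4700+1.4600+0.1450  ⇒  S_min = 3201/1000 m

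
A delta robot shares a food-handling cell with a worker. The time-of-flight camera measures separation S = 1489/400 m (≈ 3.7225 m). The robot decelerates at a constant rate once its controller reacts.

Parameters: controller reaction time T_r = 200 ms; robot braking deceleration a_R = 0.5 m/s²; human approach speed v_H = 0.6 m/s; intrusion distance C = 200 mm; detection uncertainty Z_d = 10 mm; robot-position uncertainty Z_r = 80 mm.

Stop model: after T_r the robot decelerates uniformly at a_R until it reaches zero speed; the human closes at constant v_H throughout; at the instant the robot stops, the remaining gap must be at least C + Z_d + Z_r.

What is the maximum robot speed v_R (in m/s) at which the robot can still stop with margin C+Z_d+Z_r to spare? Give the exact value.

quadratic (1)·v² + (7/5)·v + (-53/16) = 0
  disc = (7/5)² − 4·(1)·(-53/16) = 1521/100 ; √disc = 39/10
  v_R = (−(7/5) + 39/10) / (2·(1)) = 5/4 m/s
check:
T_s = v_R/a_R = (5/4)/(1/2) = 2.5000 s
robot covers v_R·T_r = 1.2500·0.2000 = 0.2500 m before braking
robot covers 1.2500·2.5000 − ½·0.5000·2.5000² = 1.5625 m while stopping
person approaches 0.6000·(0.2000+2.5000) = 1.6200 m
residual clearance needed = 0.2000+0.0100+0.0800 = 0.2900 m
sum ≈ 0.2500+1.5625+1.6200+0.2900 ≈ 3.7225 m = S ✓

v_R_max = 5/4 m/s = 1.2500 m/s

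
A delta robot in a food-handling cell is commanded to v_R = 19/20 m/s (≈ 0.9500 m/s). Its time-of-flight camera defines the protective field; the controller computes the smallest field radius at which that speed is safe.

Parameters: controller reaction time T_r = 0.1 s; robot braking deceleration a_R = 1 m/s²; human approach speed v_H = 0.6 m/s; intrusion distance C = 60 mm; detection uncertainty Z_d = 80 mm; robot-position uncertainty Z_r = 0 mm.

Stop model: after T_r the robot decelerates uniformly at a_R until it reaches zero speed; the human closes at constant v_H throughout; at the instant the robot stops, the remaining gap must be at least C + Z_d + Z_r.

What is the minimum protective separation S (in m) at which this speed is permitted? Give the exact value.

stop time T_s = (19/20)/1 = 0.9500 s
reaction-phase robot travel = 0.9500·0.1000 = 0.0950 m
braking distance = 0.9500²/(2·1.0000) = 0.4512 m
human closes 0.6000·1.0500 = 0.6300 m
margins: 0.0600+0.0800+0.0000 = 0.1400 m
S_min ≈ 0.0950+0.4512+0.6300+0.1400  ⇒  S_min = 1053/800 m

S_min = 1053/800 m = 1.3162 m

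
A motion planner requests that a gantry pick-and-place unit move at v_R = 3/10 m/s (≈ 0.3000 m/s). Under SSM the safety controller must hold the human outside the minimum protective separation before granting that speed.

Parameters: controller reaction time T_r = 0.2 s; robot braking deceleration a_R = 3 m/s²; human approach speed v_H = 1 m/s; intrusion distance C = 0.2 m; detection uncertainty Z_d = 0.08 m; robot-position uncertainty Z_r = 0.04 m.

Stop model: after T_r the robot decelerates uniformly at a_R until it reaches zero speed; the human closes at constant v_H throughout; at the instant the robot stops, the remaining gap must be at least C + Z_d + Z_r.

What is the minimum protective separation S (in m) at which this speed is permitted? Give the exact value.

S_min = 139/200 m = 0.6950 m

braking lasts T_s = (3/10)/3 = 0.1000 s
robot in T_r: 0.3000·0.2000 = 0.0600 m
robot covers 0.3000·0.1000 − ½·3.0000·0.1000² = 0.0150 m while stopping
person approaches 1.0000·(0.2000+0.1000) = 0.3000 m
residual clearance needed = 0.2000+0.0800+0.0400 = 0.3200 m
S_min ≈ 0.0600+0.0150+0.3000+0.3200  ⇒  S_min = 139/200 m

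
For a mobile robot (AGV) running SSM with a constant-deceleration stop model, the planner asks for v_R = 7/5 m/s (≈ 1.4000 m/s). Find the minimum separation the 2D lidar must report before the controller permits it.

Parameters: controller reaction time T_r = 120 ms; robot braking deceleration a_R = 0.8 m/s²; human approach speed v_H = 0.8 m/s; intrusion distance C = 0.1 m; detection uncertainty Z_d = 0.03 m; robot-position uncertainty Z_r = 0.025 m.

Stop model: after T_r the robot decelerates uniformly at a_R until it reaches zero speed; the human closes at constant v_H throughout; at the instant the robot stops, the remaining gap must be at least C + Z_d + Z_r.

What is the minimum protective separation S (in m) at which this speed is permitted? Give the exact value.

braking lasts T_s = (7/5)/(4/5) = 1.7500 s
robot in T_r: 1.4000·0.1200 = 0.1680 m
braking distance = 1.4000²/(2·0.8000) = 1.2250 m
human over T_r+T_s: 0.8000·(0.1200+1.7500) = 1.4960 m
C+Z_d+Z_r = 0.1000+0.0300+0.0250 = 0.1550 m
S_min ≈ 0.1680+1.2250+1.4960+0.1550  ⇒  S_min = 761/250 m

S_min = 761/250 m = 3.0440 m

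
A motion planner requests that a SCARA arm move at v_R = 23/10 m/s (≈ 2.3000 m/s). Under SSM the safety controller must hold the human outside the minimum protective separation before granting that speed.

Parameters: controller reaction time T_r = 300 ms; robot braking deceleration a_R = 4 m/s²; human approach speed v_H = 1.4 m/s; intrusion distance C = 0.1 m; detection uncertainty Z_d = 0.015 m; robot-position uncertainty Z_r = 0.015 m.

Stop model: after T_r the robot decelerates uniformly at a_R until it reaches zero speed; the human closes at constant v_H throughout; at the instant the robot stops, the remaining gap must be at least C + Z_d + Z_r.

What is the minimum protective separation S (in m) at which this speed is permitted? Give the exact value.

S_min = 433/160 m = 2.7062 m

braking lasts T_s = (23/10)/4 = 0.5750 s
robot covers v_R·T_r = 2.3000·0.3000 = 0.6900 m before braking
robot under decel: 2.3000²/(2·4.0000) = 0.6613 m
human over T_r+T_s: 1.4000·(0.3000+0.5750) = 1.2250 m
C+Z_d+Z_r = 0.1000+0.0150+0.0150 = 0.1300 m
S_min ≈ 0.6900+0.6613+1.2250+0.1300  ⇒  S_min = 433/160 m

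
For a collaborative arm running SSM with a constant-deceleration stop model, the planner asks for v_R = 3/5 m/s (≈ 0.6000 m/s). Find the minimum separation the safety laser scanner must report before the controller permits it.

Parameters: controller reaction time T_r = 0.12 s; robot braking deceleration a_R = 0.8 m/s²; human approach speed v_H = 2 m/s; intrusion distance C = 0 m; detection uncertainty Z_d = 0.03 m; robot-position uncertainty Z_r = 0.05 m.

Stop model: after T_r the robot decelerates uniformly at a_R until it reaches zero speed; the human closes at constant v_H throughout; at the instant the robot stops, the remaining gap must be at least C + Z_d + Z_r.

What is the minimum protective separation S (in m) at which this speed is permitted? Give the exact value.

S_min = 2117/1000 m = 2.1170 m

braking lasts T_s = (3/5)/(4/5) = 0.7500 s
reaction-phase robot travel = 0.6000·0.1200 = 0.0720 m
robot covers 0.6000·0.7500 − ½·0.8000·0.7500² = 0.2250 m while stopping
human closes 2.0000·0.8700 = 1.7400 m
margins: 0.0000+0.0300+0.0500 = 0.0800 m
S_min ≈ 0.0720+0.2250+1.7400+0.0800  ⇒  S_min = 2117/1000 m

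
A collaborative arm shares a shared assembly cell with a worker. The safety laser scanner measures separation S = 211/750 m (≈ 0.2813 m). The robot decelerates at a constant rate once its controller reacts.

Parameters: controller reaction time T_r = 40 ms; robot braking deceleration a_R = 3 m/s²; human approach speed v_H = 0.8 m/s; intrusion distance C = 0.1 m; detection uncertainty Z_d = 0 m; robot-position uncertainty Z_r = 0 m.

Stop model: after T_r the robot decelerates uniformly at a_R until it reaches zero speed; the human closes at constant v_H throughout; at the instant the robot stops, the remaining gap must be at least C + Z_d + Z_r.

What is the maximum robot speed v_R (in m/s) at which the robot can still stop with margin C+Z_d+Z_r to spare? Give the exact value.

v_R_max = 2/5 m/s = 0.4000 m/s

collect terms ⇒ (1/6)·v_R² + (23/75)·v_R + (-56/375) = 0
  disc = (23/75)² − 4·(1/6)·(-56/375) = 121/625 ; √disc = 11/25
  v_R = (−(23/75) + 11/25) / (2·(1/6)) = 2/5 m/s
check:
stop time T_s = (2/5)/3 = 0.1333 s
robot covers v_R·T_r = 0.4000·0.0400 = 0.0160 m before braking
robot under decel: 0.4000²/(2·3.0000) = 0.0267 m
human over T_r+T_s: 0.8000·(0.0400+0.1333) = 0.1387 m
residual clearance needed = 0.1000+0.0000+0.0000 = 0.1000 m
sum ≈ 0.0160+0.0267+0.1387+0.1000 ≈ 0.2813 m = S ✓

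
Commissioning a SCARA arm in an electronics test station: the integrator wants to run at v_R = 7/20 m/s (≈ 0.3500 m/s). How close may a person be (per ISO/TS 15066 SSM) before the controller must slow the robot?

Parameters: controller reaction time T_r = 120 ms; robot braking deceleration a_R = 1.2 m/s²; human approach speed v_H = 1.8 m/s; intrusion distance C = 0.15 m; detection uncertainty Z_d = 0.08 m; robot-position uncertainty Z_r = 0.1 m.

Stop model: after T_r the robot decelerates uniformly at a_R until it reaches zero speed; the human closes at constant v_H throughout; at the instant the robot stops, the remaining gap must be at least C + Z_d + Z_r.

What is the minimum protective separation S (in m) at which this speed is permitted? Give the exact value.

S_min = 27937/24000 m = 1.1640 m

braking lasts T_s = (7/20)/(6/5) = 0.2917 s
robot covers v_R·T_r = 0.3500·0.1200 = 0.0420 m before braking
robot covers 0.3500·0.2917 − ½·1.2000·0.2917² = 0.0510 m while stopping
human over T_r+T_s: 1.8000·(0.1200+0.2917) = 0.7410 m
C+Z_d+Z_r = 0.1500+0.0800+0.1000 = 0.3300 m
S_min ≈ 0.0420+0.0510+0.7410+0.3300  ⇒  S_min = 27937/24000 m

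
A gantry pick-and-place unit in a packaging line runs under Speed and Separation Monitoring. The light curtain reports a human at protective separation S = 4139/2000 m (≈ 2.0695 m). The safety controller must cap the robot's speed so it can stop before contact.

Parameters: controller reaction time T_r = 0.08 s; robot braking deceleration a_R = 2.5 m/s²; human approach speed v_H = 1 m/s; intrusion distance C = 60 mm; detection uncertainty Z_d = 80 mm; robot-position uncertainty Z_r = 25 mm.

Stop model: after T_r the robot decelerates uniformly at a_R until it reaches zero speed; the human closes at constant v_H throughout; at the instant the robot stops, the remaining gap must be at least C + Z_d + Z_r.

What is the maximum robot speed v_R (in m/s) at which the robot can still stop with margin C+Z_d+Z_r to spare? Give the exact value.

v_R_max = 41/20 m/s = 2.0500 m/s

collect terms ⇒ (1/5)·v_R² + (12/25)·v_R + (-3649/2000) = 0
  disc = (12/25)² − 4·(1/5)·(-3649/2000) = 169/100 ; √disc = 13/10
  v_R = (−(12/25) + 13/10) / (2·(1/5)) = 41/20 m/s
check:
stop time T_s = (41/20)/(5/2) = 0.8200 s
reaction-phase robot travel = 2.0500·0.0800 = 0.1640 m
robot covers 2.0500·0.8200 − ½·2.5000·0.8200² = 0.8405 m while stopping
person approaches 1.0000·(0.0800+0.8200) = 0.9000 m
margins: 0.0600+0.0800+0.0250 = 0.1650 m
sum ≈ 0.1640+0.8405+0.9000+0.1650 ≈ 2.0695 m = S ✓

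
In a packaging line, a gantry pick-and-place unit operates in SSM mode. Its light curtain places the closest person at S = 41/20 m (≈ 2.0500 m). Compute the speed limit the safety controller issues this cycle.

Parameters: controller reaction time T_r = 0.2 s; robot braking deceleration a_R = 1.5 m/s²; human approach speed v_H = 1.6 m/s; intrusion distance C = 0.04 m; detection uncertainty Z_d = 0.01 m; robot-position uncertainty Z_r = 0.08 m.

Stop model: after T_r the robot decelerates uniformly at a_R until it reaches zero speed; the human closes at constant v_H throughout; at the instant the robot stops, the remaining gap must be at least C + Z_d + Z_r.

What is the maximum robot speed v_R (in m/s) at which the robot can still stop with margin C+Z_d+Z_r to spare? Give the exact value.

v_R_max = 1 m/s = 1.0000 m/s

quadratic (1/3)·v² + (19/15)·v + (-8/5) = 0
  disc = (19/15)² − 4·(1/3)·(-8/5) = 841/225 ; √disc = 29/15
  v_R = (−(19/15) + 29/15) / (2·(1/3)) = 1 m/s
check:
stop time T_s = 1/(3/2) = 0.6667 s
reaction-phase robot travel = 1.0000·0.2000 = 0.2000 m
braking distance = 1.0000²/(2·1.5000) = 0.3333 m
person approaches 1.6000·(0.2000+0.6667) = 1.3867 m
C+Z_d+Z_r = 0.0400+0.0100+0.0800 = 0.1300 m
sum ≈ 0.2000+0.3333+1.3867+0.1300 ≈ 2.0500 m = S ✓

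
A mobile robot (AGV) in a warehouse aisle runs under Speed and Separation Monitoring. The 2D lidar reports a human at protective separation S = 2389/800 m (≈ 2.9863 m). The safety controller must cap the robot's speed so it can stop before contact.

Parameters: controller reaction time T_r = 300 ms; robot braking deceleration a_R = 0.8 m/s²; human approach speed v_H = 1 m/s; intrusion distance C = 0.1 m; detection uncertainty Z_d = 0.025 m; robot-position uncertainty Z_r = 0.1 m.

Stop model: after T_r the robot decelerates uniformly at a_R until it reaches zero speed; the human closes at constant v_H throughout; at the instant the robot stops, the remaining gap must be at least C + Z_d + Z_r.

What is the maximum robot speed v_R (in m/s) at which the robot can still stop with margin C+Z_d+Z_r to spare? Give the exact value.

v_R_max = 11/10 m/s = 1.1000 m/s

at the boundary: (5/8)·v² + (31/20)·v + (-1969/800) = 0
  disc = (31/20)² − 4·(5/8)·(-1969/800) = 13689/1600 ; √disc = 117/40
  v_R = (−(31/20) + 117/40) / (2·(5/8)) = 11/10 m/s
check:
braking lasts T_s = (11/10)/(4/5) = 1.3750 s
reaction-phase robot travel = 1.1000·0.3000 = 0.3300 m
robot under decel: 1.1000²/(2·0.8000) = 0.7562 m
person approaches 1.0000·(0.3000+1.3750) = 1.6750 m
residual clearance needed = 0.1000+0.0250+0.1000 = 0.2250 m
sum ≈ 0.3300+0.7562+1.6750+0.2250 ≈ 2.9863 m = S ✓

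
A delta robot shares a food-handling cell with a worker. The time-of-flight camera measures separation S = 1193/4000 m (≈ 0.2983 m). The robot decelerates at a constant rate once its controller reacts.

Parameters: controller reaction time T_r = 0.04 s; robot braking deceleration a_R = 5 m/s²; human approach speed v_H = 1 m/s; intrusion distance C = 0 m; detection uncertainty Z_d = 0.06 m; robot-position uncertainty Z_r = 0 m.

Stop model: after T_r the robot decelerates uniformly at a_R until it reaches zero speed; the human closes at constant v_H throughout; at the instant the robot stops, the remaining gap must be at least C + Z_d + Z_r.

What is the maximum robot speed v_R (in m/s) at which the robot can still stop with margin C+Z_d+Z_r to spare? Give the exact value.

v_R_max = 13/20 m/s = 0.6500 m/s

quadratic (1/10)·v² + (6/25)·v + (-793/4000) = 0
  disc = (6/25)² − 4·(1/10)·(-793/4000) = 1369/10000 ; √disc = 37/100
  v_R = (−(6/25) + 37/100) / (2·(1/10)) = 13/20 m/s
check:
stop time T_s = (13/20)/5 = 0.1300 s
robot in T_r: 0.6500·0.0400 = 0.0260 m
robot under decel: 0.6500²/(2·5.0000) = 0.0423 m
person approaches 1.0000·(0.0400+0.1300) = 0.1700 m
C+Z_d+Z_r = 0.0000+0.0600+0.0000 = 0.0600 m
sum ≈ 0.0260+0.0423+0.1700+0.0600 ≈ 0.2983 m = S ✓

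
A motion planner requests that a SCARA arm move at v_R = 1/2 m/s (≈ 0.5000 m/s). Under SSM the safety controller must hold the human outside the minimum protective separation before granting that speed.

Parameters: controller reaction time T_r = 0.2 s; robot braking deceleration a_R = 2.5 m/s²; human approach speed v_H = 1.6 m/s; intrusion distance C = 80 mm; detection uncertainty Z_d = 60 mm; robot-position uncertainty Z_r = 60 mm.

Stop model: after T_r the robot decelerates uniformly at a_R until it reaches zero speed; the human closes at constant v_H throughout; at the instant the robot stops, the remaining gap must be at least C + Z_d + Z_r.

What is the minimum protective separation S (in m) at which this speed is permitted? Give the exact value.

braking lasts T_s = (1/2)/(5/2) = 0.2000 s
robot in T_r: 0.5000·0.2000 = 0.1000 m
braking distance = 0.5000²/(2·2.5000) = 0.0500 m
human closes 1.6000·0.4000 = 0.6400 m
C+Z_d+Z_r = 0.0800+0.0600+0.0600 = 0.2000 m
S_min ≈ 0.1000+0.0500+0.6400+0.2000  ⇒  S_min = 99/100 m

S_min = 99/100 m = 0.9900 m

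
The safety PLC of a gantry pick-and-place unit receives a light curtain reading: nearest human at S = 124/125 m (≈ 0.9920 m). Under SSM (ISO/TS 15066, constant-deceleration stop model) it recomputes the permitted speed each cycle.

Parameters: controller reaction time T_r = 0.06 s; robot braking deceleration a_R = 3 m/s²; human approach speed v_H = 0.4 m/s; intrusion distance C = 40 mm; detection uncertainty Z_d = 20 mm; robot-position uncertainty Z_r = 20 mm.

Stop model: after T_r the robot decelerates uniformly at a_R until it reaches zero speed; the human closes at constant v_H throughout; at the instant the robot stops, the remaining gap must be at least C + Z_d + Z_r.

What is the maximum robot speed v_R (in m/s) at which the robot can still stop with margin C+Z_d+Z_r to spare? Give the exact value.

v_R_max = 9/5 m/s = 1.8000 m/s

at the boundary: (1/6)·v² + (29/150)·v + (-111/125) = 0
  disc = (29/150)² − 4·(1/6)·(-111/125) = 14161/22500 ; √disc = 119/150
  v_R = (−(29/150) + 119/150) / (2·(1/6)) = 9/5 m/s
check:
stop time T_s = (9/5)/3 = 0.6000 s
reaction-phase robot travel = 1.8000·0.0600 = 0.1080 m
robot under decel: 1.8000²/(2·3.0000) = 0.5400 m
human over T_r+T_s: 0.4000·(0.0600+0.6000) = 0.2640 m
margins: 0.0400+0.0200+0.0200 = 0.0800 m
sum ≈ 0.1080+0.5400+0.2640+0.0800 ≈ 0.9920 m = S ✓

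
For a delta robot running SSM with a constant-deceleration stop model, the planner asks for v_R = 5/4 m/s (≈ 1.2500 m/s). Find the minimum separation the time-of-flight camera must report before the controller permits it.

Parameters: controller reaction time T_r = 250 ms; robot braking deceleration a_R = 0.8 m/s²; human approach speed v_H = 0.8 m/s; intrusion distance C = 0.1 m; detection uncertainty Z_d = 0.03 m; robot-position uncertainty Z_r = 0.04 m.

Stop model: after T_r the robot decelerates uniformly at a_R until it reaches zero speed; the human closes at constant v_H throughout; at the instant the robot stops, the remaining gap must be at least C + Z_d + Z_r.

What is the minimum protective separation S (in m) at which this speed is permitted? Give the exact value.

braking lasts T_s = (5/4)/(4/5) = 1.5625 s
robot in T_r: 1.2500·0.2500 = 0.3125 m
robot under decel: 1.2500²/(2·0.8000) = 0.9766 m
human over T_r+T_s: 0.8000·(0.2500+1.5625) = 1.4500 m
C+Z_d+Z_r = 0.1000+0.0300+0.0400 = 0.1700 m
S_min ≈ 0.3125+0.9766+1.4500+0.1700  ⇒  S_min = 9309/3200 m

S_min = 9309/3200 m = 2.9091 m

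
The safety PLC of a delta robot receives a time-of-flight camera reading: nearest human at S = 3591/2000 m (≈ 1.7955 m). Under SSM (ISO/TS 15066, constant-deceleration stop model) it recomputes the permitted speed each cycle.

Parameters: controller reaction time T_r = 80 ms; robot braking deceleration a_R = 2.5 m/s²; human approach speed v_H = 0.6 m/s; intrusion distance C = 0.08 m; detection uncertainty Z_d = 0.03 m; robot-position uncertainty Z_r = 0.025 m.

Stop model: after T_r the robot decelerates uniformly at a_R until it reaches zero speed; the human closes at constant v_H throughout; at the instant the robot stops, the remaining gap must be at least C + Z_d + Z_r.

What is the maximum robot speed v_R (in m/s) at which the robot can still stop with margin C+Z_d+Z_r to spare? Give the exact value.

v_R_max = 43/20 m/s = 2.1500 m/s

at the boundary: (1/5)·v² + (8/25)·v + (-129/80) = 0
  disc = (8/25)² − 4·(1/5)·(-129/80) = 3481/2500 ; √disc = 59/50
  v_R = (−(8/25) + 59/50) / (2·(1/5)) = 43/20 m/s
check:
T_s = v_R/a_R = (43/20)/(5/2) = 0.8600 s
robot covers v_R·T_r = 2.1500·0.0800 = 0.1720 m before braking
robot under decel: 2.1500²/(2·2.5000) = 0.9245 m
human closes 0.6000·0.9400 = 0.5640 m
C+Z_d+Z_r = 0.0800+0.0300+0.0250 = 0.1350 m
sum ≈ 0.1720+0.9245+0.5640+0.1350 ≈ 1.7955 m = S ✓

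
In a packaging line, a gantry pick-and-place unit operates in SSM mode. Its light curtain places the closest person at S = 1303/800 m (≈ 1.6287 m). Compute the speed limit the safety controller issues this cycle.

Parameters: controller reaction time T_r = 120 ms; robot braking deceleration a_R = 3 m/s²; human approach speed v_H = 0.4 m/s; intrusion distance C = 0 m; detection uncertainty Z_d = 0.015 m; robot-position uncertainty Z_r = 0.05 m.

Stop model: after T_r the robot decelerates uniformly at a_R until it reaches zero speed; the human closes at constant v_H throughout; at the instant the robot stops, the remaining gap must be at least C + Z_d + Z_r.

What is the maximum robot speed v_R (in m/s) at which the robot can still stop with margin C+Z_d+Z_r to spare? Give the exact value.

at the boundary: (1/6)·v² + (19/75)·v + (-6063/4000) = 0
  disc = (19/75)² − 4·(1/6)·(-6063/4000) = 96721/90000 ; √disc = 311/300
  v_R = (−(19/75) + 311/300) / (2·(1/6)) = 47/20 m/s
check:
T_s = v_R/a_R = (47/20)/3 = 0.7833 s
robot in T_r: 2.3500·0.1200 = 0.2820 m
braking distance = 2.3500²/(2·3.0000) = 0.9204 m
human closes 0.4000·0.9033 = 0.3613 m
C+Z_d+Z_r = 0.0000+0.0150+0.0500 = 0.0650 m
sum ≈ 0.2820+0.9204+0.3613+0.0650 ≈ 1.6287 m = S ✓

v_R_max = 47/20 m/s = 2.3500 m/s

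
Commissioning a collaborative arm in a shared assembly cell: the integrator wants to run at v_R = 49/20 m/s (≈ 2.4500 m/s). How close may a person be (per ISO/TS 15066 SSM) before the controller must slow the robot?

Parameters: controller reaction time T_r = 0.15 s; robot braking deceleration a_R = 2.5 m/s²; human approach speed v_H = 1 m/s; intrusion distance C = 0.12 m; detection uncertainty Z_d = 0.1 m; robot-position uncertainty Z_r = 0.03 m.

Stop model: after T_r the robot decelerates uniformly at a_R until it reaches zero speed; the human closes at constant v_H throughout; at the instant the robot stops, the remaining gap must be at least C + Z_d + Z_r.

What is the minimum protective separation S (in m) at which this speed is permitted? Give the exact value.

S_min = 737/250 m = 2.9480 m

stop time T_s = (49/20)/(5/2) = 0.9800 s
robot covers v_R·T_r = 2.4500·0.1500 = 0.3675 m before braking
robot under decel: 2.4500²/(2·2.5000) = 1.2005 m
person approaches 1.0000·(0.1500+0.9800) = 1.1300 m
margins: 0.1200+0.1000+0.0300 = 0.2500 m
S_min ≈ 0.3675+1.2005+1.1300+0.2500  ⇒  S_min = 737/250 m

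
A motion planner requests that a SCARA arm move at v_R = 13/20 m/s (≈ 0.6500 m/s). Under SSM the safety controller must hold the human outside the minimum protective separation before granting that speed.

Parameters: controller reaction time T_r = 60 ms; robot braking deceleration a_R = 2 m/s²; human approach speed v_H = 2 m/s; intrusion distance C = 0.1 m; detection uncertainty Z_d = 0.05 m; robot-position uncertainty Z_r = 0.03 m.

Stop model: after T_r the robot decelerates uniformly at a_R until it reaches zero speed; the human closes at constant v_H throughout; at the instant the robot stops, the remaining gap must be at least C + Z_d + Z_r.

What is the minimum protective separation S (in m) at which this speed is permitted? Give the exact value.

S_min = 8757/8000 m = 1.0946 m

T_s = v_R/a_R = (13/20)/2 = 0.3250 s
robot covers v_R·T_r = 0.6500·0.0600 = 0.0390 m before braking
robot under decel: 0.6500²/(2·2.0000) = 0.1056 m
human over T_r+T_s: 2.0000·(0.0600+0.3250) = 0.7700 m
C+Z_d+Z_r = 0.1000+0.0500+0.0300 = 0.1800 m
S_min ≈ 0.0390+0.1056+0.7700+0.1800  ⇒  S_min = 8757/8000 m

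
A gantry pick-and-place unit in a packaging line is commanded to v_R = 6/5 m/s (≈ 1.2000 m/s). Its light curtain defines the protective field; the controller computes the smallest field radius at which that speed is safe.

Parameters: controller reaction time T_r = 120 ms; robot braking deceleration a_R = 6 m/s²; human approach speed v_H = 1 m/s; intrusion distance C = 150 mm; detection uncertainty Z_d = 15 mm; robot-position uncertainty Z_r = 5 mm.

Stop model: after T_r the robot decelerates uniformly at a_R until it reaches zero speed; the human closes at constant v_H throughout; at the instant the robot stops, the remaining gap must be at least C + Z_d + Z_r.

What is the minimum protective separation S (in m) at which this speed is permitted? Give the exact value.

stop time T_s = (6/5)/6 = 0.2000 s
robot covers v_R·T_r = 1.2000·0.1200 = 0.1440 m before braking
robot under decel: 1.2000²/(2·6.0000) = 0.1200 m
person approaches 1.0000·(0.1200+0.2000) = 0.3200 m
residual clearance needed = 0.1500+0.0150+0.0050 = 0.1700 m
S_min ≈ 0.1440+0.1200+0.3200+0.1700  ⇒  S_min = 377/500 m

S_min = 377/500 m = 0.7540 m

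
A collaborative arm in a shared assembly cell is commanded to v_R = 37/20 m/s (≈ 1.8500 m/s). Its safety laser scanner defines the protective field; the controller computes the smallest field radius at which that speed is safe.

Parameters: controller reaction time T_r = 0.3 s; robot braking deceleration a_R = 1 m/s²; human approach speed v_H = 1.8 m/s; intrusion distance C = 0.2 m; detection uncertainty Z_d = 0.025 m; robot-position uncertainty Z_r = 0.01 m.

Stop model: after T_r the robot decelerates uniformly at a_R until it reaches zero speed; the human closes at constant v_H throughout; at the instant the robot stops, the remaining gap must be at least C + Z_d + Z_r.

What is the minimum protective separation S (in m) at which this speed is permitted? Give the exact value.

S_min = 5097/800 m = 6.3712 m

braking lasts T_s = (37/20)/1 = 1.8500 s
robot in T_r: 1.8500·0.3000 = 0.5550 m
braking distance = 1.8500²/(2·1.0000) = 1.7112 m
human over T_r+T_s: 1.8000·(0.3000+1.8500) = 3.8700 m
margins: 0.2000+0.0250+0.0100 = 0.2350 m
S_min ≈ 0.5550+1.7112+3.8700+0.2350  ⇒  S_min = 5097/800 m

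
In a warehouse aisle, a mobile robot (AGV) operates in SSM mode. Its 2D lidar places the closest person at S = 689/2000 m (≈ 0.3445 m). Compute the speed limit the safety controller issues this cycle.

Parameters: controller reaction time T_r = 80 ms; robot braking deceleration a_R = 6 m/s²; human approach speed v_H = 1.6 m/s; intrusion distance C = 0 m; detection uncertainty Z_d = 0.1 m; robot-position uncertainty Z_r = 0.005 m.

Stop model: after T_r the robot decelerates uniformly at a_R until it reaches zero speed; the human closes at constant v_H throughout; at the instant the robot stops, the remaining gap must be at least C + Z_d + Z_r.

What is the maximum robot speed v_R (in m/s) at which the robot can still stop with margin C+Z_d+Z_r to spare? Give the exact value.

v_R_max = 3/10 m/s = 0.3000 m/s

quadratic (1/12)·v² + (26/75)·v + (-223/2000) = 0
  disc = (26/75)² − 4·(1/12)·(-223/2000) = 14161/90000 ; √disc = 119/300
  v_R = (−(26/75) + 119/300) / (2·(1/12)) = 3/10 m/s
check:
stop time T_s = (3/10)/6 = 0.0500 s
reaction-phase robot travel = 0.3000·0.0800 = 0.0240 m
robot covers 0.3000·0.0500 − ½·6.0000·0.0500² = 0.0075 m while stopping
human over T_r+T_s: 1.6000·(0.0800+0.0500) = 0.2080 m
residual clearance needed = 0.0000+0.1000+0.0050 = 0.1050 m
sum ≈ 0.0240+0.0075+0.2080+0.1050 ≈ 0.3445 m = S ✓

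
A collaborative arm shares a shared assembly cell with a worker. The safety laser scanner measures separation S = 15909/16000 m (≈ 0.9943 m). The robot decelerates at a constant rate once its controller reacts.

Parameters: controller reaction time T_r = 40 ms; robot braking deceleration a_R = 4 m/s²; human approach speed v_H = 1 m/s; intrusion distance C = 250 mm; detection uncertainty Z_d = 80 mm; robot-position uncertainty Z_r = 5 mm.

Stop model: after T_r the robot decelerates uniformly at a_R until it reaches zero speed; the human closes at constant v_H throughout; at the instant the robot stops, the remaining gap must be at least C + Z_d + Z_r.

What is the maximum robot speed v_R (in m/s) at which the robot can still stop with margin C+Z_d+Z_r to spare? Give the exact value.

quadratic (1/8)·v² + (29/100)·v + (-9909/16000) = 0
  disc = (29/100)² − 4·(1/8)·(-9909/16000) = 63001/160000 ; √disc = 251/400
  v_R = (−(29/100) + 251/400) / (2·(1/8)) = 27/20 m/s
check:
braking lasts T_s = (27/20)/4 = 0.3375 s
robot covers v_R·T_r = 1.3500·0.0400 = 0.0540 m before braking
robot under decel: 1.3500²/(2·4.0000) = 0.2278 m
person approaches 1.0000·(0.0400+0.3375) = 0.3775 m
residual clearance needed = 0.2500+0.0800+0.0050 = 0.3350 m
sum ≈ 0.0540+0.2278+0.3775+0.3350 ≈ 0.9943 m = S ✓

v_R_max = 27/20 m/s = 1.3500 m/s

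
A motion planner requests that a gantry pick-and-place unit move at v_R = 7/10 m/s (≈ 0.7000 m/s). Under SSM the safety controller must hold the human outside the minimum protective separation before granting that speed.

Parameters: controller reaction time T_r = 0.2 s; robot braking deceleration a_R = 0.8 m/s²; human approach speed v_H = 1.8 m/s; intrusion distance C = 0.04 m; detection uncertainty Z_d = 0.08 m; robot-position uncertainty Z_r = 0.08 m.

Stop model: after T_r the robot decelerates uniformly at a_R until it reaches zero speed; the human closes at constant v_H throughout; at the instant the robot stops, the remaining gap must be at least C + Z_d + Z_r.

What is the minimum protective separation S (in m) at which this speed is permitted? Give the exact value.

S_min = 413/160 m = 2.5812 m

stop time T_s = (7/10)/(4/5) = 0.8750 s
reaction-phase robot travel = 0.7000·0.2000 = 0.1400 m
braking distance = 0.7000²/(2·0.8000) = 0.3063 m
human over T_r+T_s: 1.8000·(0.2000+0.8750) = 1.9350 m
C+Z_d+Z_r = 0.0400+0.0800+0.0800 = 0.2000 m
S_min ≈ 0.1400+0.3063+1.9350+0.2000  ⇒  S_min = 413/160 m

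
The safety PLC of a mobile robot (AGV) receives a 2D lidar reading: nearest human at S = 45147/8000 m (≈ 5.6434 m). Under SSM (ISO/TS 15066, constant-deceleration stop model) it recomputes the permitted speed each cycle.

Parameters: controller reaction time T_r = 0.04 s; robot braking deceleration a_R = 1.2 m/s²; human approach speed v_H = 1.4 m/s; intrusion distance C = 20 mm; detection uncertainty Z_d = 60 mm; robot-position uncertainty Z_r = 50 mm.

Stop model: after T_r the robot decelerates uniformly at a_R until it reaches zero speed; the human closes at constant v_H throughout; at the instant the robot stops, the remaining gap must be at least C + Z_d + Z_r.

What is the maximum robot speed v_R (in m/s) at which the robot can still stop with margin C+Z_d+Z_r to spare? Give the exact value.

v_R_max = 49/20 m/s = 2.4500 m/s

collect terms ⇒ (5/12)·v_R² + (181/150)·v_R + (-43659/8000) = 0
  disc = (181/150)² − 4·(5/12)·(-43659/8000) = 3798601/360000 ; √disc = 1949/600
  v_R = (−(181/150) + 1949/600) / (2·(5/12)) = 49/20 m/s
check:
T_s = v_R/a_R = (49/20)/(6/5) = 2.0417 s
reaction-phase robot travel = 2.4500·0.0400 = 0.0980 m
braking distance = 2.4500²/(2·1.2000) = 2.5010 m
human over T_r+T_s: 1.4000·(0.0400+2.0417) = 2.9143 m
C+Z_d+Z_r = 0.0200+0.0600+0.0500 = 0.1300 m
sum ≈ 0.0980+2.5010+2.9143+0.1300 ≈ 5.6434 m = S ✓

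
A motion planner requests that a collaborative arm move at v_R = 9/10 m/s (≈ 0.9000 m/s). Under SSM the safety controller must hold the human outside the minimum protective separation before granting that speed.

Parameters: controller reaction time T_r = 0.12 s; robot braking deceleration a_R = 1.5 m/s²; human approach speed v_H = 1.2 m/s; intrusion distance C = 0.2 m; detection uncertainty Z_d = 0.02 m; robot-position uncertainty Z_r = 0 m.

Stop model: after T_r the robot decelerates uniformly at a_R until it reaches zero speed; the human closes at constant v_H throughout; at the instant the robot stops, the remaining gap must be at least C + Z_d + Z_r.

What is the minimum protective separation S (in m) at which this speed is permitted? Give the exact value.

T_s = v_R/a_R = (9/10)/(3/2) = 0.6000 s
robot in T_r: 0.9000·0.1200 = 0.1080 m
braking distance = 0.9000²/(2·1.5000) = 0.2700 m
person approaches 1.2000·(0.1200+0.6000) = 0.8640 m
C+Z_d+Z_r = 0.2000+0.0200+0.0000 = 0.2200 m
S_min ≈ 0.1080+0.2700+0.8640+0.2200  ⇒  S_min = 731/500 m

S_min = 731/500 m = 1.4620 m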